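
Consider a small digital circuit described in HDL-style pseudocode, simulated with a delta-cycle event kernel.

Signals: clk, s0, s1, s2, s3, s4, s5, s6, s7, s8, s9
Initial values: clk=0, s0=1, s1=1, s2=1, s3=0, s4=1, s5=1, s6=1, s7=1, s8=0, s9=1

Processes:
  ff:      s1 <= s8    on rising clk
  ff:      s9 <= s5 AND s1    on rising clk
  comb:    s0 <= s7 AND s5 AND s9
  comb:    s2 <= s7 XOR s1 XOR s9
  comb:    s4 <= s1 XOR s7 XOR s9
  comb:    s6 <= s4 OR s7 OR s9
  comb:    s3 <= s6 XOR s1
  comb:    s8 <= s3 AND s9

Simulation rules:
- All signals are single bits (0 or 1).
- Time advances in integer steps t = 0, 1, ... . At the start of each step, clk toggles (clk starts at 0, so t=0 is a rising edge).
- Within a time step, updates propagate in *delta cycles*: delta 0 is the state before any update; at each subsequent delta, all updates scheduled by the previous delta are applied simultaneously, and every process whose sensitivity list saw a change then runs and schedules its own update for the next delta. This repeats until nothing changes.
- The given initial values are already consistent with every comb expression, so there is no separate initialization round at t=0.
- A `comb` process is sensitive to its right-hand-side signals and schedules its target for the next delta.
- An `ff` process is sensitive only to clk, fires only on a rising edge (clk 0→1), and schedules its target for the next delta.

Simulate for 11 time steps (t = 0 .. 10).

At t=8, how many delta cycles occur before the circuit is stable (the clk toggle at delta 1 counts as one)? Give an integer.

t=0 Δ0: s5=1 s9=1 s2=1 s6=1 s4=1 s0=1 s1=1 s7=1 clk=0 s8=0 s3=0
  Δ1: clk:0→1
  Δ2: s1:1→0
  Δ3: s2:1→0, s4:1→0, s3:0→1
  Δ4: s8:0→1
  (4Δ to stable)
t=1 Δ0: s5=1 s9=1 s2=0 s6=1 s4=0 s0=1 s1=0 s7=1 clk=1 s8=1 s3=1
  Δ1: clk:1→0
  (1Δ to stable)
t=2 Δ0: s5=1 s9=1 s2=0 s6=1 s4=0 s0=1 s1=0 s7=1 clk=0 s8=1 s3=1
  Δ1: clk:0→1
  Δ2: s9:1→0, s1:0→1
  Δ3: s0:1→0, s8:1→0, s3:1→0
  (3Δ to stable)
t=3 Δ0: s5=1 s9=0 s2=0 s6=1 s4=0 s0=0 s1=1 s7=1 clk=1 s8=0 s3=0
  Δ1: clk:1→0
  (1Δ to stable)
t=4 Δ0: s5=1 s9=0 s2=0 s6=1 s4=0 s0=0 s1=1 s7=1 clk=0 s8=0 s3=0
  Δ1: clk:0→1
  Δ2: s9:0→1, s1:1→0
  Δ3: s0:0→1, s3:0→1
  Δ4: s8:0→1
  (4Δ to stable)
t=5 Δ0: s5=1 s9=1 s2=0 s6=1 s4=0 s0=1 s1=0 s7=1 clk=1 s8=1 s3=1
  Δ1: clk:1→0
  (1Δ to stable)
t=6 Δ0: s5=1 s9=1 s2=0 s6=1 s4=0 s0=1 s1=0 s7=1 clk=0 s8=1 s3=1
  Δ1: clk:0→1
  Δ2: s9:1→0, s1:0→1
  Δ3: s0:1→0, s8:1→0, s3:1→0
  (3Δ to stable)
t=7 Δ0: s5=1 s9=0 s2=0 s6=1 s4=0 s0=0 s1=1 s7=1 clk=1 s8=0 s3=0
  Δ1: clk:1→0
  (1Δ to stable)
t=8 Δ0: s5=1 s9=0 s2=0 s6=1 s4=0 s0=0 s1=1 s7=1 clk=0 s8=0 s3=0
  Δ1: clk:0→1
  Δ2: s9:0→1, s1:1→0
  Δ3: s0:0→1, s3:0→1
  Δ4: s8:0→1
  (4Δ to stable)
t=9 Δ0: s5=1 s9=1 s2=0 s6=1 s4=0 s0=1 s1=0 s7=1 clk=1 s8=1 s3=1
  Δ1: clk:1→0
  (1Δ to stable)
t=10 Δ0: s5=1 s9=1 s2=0 s6=1 s4=0 s0=1 s1=0 s7=1 clk=0 s8=1 s3=1
  Δ1: clk:0→1
  Δ2: s9:1→0, s1:0→1
  Δ3: s0:1→0, s8:1→0, s3:1→0
  (3Δ to stable)

4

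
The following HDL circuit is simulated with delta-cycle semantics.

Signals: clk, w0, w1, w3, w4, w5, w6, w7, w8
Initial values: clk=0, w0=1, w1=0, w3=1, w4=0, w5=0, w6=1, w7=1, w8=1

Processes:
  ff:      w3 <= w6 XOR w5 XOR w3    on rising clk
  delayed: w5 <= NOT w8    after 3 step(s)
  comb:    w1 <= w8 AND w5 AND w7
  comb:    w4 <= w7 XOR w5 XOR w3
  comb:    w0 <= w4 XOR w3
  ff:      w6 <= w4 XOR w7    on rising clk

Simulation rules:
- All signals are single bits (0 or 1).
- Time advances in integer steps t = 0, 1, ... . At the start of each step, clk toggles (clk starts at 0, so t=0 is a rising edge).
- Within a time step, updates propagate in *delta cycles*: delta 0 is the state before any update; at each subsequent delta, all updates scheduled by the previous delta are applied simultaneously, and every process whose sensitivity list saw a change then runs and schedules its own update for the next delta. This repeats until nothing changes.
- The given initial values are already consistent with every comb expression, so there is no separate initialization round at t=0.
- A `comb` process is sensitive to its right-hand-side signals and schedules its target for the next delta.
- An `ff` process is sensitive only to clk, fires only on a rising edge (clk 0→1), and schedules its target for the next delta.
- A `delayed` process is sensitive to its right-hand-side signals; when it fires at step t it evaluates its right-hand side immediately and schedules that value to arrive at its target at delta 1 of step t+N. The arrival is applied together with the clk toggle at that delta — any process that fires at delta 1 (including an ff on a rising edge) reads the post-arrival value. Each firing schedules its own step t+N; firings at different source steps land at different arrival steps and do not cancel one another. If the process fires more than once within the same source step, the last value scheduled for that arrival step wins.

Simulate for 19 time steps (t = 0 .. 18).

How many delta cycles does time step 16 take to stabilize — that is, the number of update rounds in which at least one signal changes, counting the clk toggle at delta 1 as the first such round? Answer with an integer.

2

t0.Δ0 w8=1 w3=1 w7=1 w5=0 clk=0 w6=1 w4=0 w1=0 w0=1
t0.Δ1 w8=1 w3=1 w7=1 w5=0 clk=1 w6=1 w4=0 w1=0 w0=1
t0.Δ2 w8=1 w3=0 w7=1 w5=0 clk=1 w6=1 w4=0 w1=0 w0=1
t0.Δ3 w8=1 w3=0 w7=1 w5=0 clk=1 w6=1 w4=1 w1=0 w0=0
t0.Δ4 w8=1 w3=0 w7=1 w5=0 clk=1 w6=1 w4=1 w1=0 w0=1
t1.Δ0 w8=1 w3=0 w7=1 w5=0 clk=1 w6=1 w4=1 w1=0 w0=1
t1.Δ1 w8=1 w3=0 w7=1 w5=0 clk=0 w6=1 w4=1 w1=0 w0=1
t2.Δ0 w8=1 w3=0 w7=1 w5=0 clk=0 w6=1 w4=1 w1=0 w0=1
t2.Δ1 w8=1 w3=0 w7=1 w5=0 clk=1 w6=1 w4=1 w1=0 w0=1
t2.Δ2 w8=1 w3=1 w7=1 w5=0 clk=1 w6=0 w4=1 w1=0 w0=1
t2.Δ3 w8=1 w3=1 w7=1 w5=0 clk=1 w6=0 w4=0 w1=0 w0=0
t2.Δ4 w8=1 w3=1 w7=1 w5=0 clk=1 w6=0 w4=0 w1=0 w0=1
t3.Δ0 w8=1 w3=1 w7=1 w5=0 clk=1 w6=0 w4=0 w1=0 w0=1
t3.Δ1 w8=1 w3=1 w7=1 w5=0 clk=0 w6=0 w4=0 w1=0 w0=1
t4.Δ0 w8=1 w3=1 w7=1 w5=0 clk=0 w6=0 w4=0 w1=0 w0=1
t4.Δ1 w8=1 w3=1 w7=1 w5=0 clk=1 w6=0 w4=0 w1=0 w0=1
t4.Δ2 w8=1 w3=1 w7=1 w5=0 clk=1 w6=1 w4=0 w1=0 w0=1
t5.Δ0 w8=1 w3=1 w7=1 w5=0 clk=1 w6=1 w4=0 w1=0 w0=1
t5.Δ1 w8=1 w3=1 w7=1 w5=0 clk=0 w6=1 w4=0 w1=0 w0=1
t6.Δ0 w8=1 w3=1 w7=1 w5=0 clk=0 w6=1 w4=0 w1=0 w0=1
t6.Δ1 w8=1 w3=1 w7=1 w5=0 clk=1 w6=1 w4=0 w1=0 w0=1
t6.Δ2 w8=1 w3=0 w7=1 w5=0 clk=1 w6=1 w4=0 w1=0 w0=1
t6.Δ3 w8=1 w3=0 w7=1 w5=0 clk=1 w6=1 w4=1 w1=0 w0=0
t6.Δ4 w8=1 w3=0 w7=1 w5=0 clk=1 w6=1 w4=1 w1=0 w0=1
t7.Δ0 w8=1 w3=0 w7=1 w5=0 clk=1 w6=1 w4=1 w1=0 w0=1
t7.Δ1 w8=1 w3=0 w7=1 w5=0 clk=0 w6=1 w4=1 w1=0 w0=1
t8.Δ0 w8=1 w3=0 w7=1 w5=0 clk=0 w6=1 w4=1 w1=0 w0=1
t8.Δ1 w8=1 w3=0 w7=1 w5=0 clk=1 w6=1 w4=1 w1=0 w0=1
t8.Δ2 w8=1 w3=1 w7=1 w5=0 clk=1 w6=0 w4=1 w1=0 w0=1
t8.Δ3 w8=1 w3=1 w7=1 w5=0 clk=1 w6=0 w4=0 w1=0 w0=0
t8.Δ4 w8=1 w3=1 w7=1 w5=0 clk=1 w6=0 w4=0 w1=0 w0=1
t9.Δ0 w8=1 w3=1 w7=1 w5=0 clk=1 w6=0 w4=0 w1=0 w0=1
t9.Δ1 w8=1 w3=1 w7=1 w5=0 clk=0 w6=0 w4=0 w1=0 w0=1
t10.Δ0 w8=1 w3=1 w7=1 w5=0 clk=0 w6=0 w4=0 w1=0 w0=1
t10.Δ1 w8=1 w3=1 w7=1 w5=0 clk=1 w6=0 w4=0 w1=0 w0=1
t10.Δ2 w8=1 w3=1 w7=1 w5=0 clk=1 w6=1 w4=0 w1=0 w0=1
t11.Δ0 w8=1 w3=1 w7=1 w5=0 clk=1 w6=1 w4=0 w1=0 w0=1
t11.Δ1 w8=1 w3=1 w7=1 w5=0 clk=0 w6=1 w4=0 w1=0 w0=1
t12.Δ0 w8=1 w3=1 w7=1 w5=0 clk=0 w6=1 w4=0 w1=0 w0=1
t12.Δ1 w8=1 w3=1 w7=1 w5=0 clk=1 w6=1 w4=0 w1=0 w0=1
t12.Δ2 w8=1 w3=0 w7=1 w5=0 clk=1 w6=1 w4=0 w1=0 w0=1
t12.Δ3 w8=1 w3=0 w7=1 w5=0 clk=1 w6=1 w4=1 w1=0 w0=0
t12.Δ4 w8=1 w3=0 w7=1 w5=0 clk=1 w6=1 w4=1 w1=0 w0=1
t13.Δ0 w8=1 w3=0 w7=1 w5=0 clk=1 w6=1 w4=1 w1=0 w0=1
t13.Δ1 w8=1 w3=0 w7=1 w5=0 clk=0 w6=1 w4=1 w1=0 w0=1
t14.Δ0 w8=1 w3=0 w7=1 w5=0 clk=0 w6=1 w4=1 w1=0 w0=1
t14.Δ1 w8=1 w3=0 w7=1 w5=0 clk=1 w6=1 w4=1 w1=0 w0=1
t14.Δ2 w8=1 w3=1 w7=1 w5=0 clk=1 w6=0 w4=1 w1=0 w0=1
t14.Δ3 w8=1 w3=1 w7=1 w5=0 clk=1 w6=0 w4=0 w1=0 w0=0
t14.Δ4 w8=1 w3=1 w7=1 w5=0 clk=1 w6=0 w4=0 w1=0 w0=1
t15.Δ0 w8=1 w3=1 w7=1 w5=0 clk=1 w6=0 w4=0 w1=0 w0=1
t15.Δ1 w8=1 w3=1 w7=1 w5=0 clk=0 w6=0 w4=0 w1=0 w0=1
t16.Δ0 w8=1 w3=1 w7=1 w5=0 clk=0 w6=0 w4=0 w1=0 w0=1
t16.Δ1 w8=1 w3=1 w7=1 w5=0 clk=1 w6=0 w4=0 w1=0 w0=1
t16.Δ2 w8=1 w3=1 w7=1 w5=0 clk=1 w6=1 w4=0 w1=0 w0=1
t17.Δ0 w8=1 w3=1 w7=1 w5=0 clk=1 w6=1 w4=0 w1=0 w0=1
t17.Δ1 w8=1 w3=1 w7=1 w5=0 clk=0 w6=1 w4=0 w1=0 w0=1
t18.Δ0 w8=1 w3=1 w7=1 w5=0 clk=0 w6=1 w4=0 w1=0 w0=1
t18.Δ1 w8=1 w3=1 w7=1 w5=0 clk=1 w6=1 w4=0 w1=0 w0=1
t18.Δ2 w8=1 w3=0 w7=1 w5=0 clk=1 w6=1 w4=0 w1=0 w0=1
t18.Δ3 w8=1 w3=0 w7=1 w5=0 clk=1 w6=1 w4=1 w1=0 w0=0
t18.Δ4 w8=1 w3=0 w7=1 w5=0 clk=1 w6=1 w4=1 w1=0 w0=1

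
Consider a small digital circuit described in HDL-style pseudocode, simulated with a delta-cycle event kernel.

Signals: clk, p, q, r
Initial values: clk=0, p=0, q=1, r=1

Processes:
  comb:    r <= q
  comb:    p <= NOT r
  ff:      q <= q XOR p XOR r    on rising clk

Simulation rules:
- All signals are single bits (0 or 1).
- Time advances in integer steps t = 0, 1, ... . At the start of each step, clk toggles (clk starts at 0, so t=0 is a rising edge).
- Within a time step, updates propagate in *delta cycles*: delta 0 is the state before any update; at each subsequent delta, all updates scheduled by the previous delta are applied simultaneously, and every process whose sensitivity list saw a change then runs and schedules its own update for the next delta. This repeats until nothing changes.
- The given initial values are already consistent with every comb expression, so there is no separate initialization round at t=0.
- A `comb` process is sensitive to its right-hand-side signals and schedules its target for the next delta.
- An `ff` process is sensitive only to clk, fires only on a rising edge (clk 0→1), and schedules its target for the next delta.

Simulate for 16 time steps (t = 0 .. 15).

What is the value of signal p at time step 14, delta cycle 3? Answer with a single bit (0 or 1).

1

[bits: r,q,p,clk]
t=0: Δ0=1100 Δ1=1101 Δ2=1001 Δ3=0001 Δ4=0011 | 4Δ
t=1: Δ0=0011 Δ1=0010 | 1Δ
t=2: Δ0=0010 Δ1=0011 Δ2=0111 Δ3=1111 Δ4=1101 | 4Δ
t=3: Δ0=1101 Δ1=1100 | 1Δ
t=4: Δ0=1100 Δ1=1101 Δ2=1001 Δ3=0001 Δ4=0011 | 4Δ
t=5: Δ0=0011 Δ1=0010 | 1Δ
t=6: Δ0=0010 Δ1=0011 Δ2=0111 Δ3=1111 Δ4=1101 | 4Δ
t=7: Δ0=1101 Δ1=1100 | 1Δ
t=8: Δ0=1100 Δ1=1101 Δ2=1001 Δ3=0001 Δ4=0011 | 4Δ
t=9: Δ0=0011 Δ1=0010 | 1Δ
t=10: Δ0=0010 Δ1=0011 Δ2=0111 Δ3=1111 Δ4=1101 | 4Δ
t=11: Δ0=1101 Δ1=1100 | 1Δ
t=12: Δ0=1100 Δ1=1101 Δ2=1001 Δ3=0001 Δ4=0011 | 4Δ
t=13: Δ0=0011 Δ1=0010 | 1Δ
t=14: Δ0=0010 Δ1=0011 Δ2=0111 Δ3=1111 Δ4=1101 | 4Δ
t=15: Δ0=1101 Δ1=1100 | 1Δ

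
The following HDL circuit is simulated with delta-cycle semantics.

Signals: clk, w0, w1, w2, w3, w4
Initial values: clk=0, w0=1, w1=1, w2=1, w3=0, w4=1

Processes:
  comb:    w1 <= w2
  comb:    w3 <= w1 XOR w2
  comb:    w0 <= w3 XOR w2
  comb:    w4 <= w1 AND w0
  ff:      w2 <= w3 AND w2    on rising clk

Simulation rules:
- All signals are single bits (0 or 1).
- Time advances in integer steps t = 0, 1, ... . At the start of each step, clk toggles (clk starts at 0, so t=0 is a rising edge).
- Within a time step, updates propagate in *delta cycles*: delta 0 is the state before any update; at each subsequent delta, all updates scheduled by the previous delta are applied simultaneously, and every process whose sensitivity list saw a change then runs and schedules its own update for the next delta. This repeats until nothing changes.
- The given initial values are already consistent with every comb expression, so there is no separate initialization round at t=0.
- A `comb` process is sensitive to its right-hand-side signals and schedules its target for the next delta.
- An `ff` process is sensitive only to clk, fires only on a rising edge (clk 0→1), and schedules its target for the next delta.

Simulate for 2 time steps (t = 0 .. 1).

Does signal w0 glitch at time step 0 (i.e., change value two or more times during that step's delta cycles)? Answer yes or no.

yes

[bits: w3,w1,w4,w0,w2,clk]
t=0: Δ0=011110 Δ1=011111 Δ2=011101 Δ3=101001 Δ4=000101 Δ5=000001 | 5Δ
t=1: Δ0=000001 Δ1=000000 | 1Δ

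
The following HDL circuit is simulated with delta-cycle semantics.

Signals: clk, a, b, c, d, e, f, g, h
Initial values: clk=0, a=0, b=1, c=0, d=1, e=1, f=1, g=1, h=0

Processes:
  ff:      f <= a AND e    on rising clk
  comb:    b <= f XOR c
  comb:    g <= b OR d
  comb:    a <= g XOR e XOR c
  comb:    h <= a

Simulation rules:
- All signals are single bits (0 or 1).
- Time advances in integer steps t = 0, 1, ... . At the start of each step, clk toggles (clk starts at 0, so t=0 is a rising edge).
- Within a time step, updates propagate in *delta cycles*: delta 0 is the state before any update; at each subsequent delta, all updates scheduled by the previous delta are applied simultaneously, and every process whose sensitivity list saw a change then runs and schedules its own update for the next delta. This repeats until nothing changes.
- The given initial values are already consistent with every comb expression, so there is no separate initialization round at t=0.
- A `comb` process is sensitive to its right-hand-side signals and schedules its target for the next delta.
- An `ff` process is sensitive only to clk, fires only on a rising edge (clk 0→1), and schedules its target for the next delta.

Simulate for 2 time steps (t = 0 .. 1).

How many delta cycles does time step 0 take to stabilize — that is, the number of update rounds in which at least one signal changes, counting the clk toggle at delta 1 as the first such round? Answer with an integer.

3

t=0 Δ0: g=1 b=1 d=1 a=0 clk=0 f=1 h=0 c=0 e=1
  Δ1: clk:0→1
  Δ2: f:1→0
  Δ3: b:1→0
  (3Δ to stable)
t=1 Δ0: g=1 b=0 d=1 a=0 clk=1 f=0 h=0 c=0 e=1
  Δ1: clk:1→0
  (1Δ to stable)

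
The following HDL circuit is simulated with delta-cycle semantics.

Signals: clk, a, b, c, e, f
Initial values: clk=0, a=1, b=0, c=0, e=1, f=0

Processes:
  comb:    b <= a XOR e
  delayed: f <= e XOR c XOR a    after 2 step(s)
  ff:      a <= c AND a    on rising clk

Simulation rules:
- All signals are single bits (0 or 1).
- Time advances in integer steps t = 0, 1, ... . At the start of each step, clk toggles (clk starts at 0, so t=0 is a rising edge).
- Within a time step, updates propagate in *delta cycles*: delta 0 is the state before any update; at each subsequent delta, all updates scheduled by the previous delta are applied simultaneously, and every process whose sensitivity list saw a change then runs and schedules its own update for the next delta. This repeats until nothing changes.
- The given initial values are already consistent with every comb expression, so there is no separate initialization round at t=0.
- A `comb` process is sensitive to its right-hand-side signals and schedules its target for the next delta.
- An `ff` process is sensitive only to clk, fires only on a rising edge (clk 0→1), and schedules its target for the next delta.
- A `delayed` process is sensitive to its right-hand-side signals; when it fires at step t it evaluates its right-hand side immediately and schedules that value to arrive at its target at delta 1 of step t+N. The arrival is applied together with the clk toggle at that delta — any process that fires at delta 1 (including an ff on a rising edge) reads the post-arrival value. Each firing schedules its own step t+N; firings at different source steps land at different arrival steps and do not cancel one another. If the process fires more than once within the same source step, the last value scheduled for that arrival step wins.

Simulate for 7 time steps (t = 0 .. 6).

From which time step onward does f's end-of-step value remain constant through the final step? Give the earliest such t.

t=0 Δ0: b=0 c=0 e=1 clk=0 f=0 a=1
  Δ1: clk:0→1
  Δ2: a:1→0
  Δ3: b:0→1
  (3Δ to stable)
t=1 Δ0: b=1 c=0 e=1 clk=1 f=0 a=0
  Δ1: clk:1→0
  (1Δ to stable)
t=2 Δ0: b=1 c=0 e=1 clk=0 f=0 a=0
  Δ1: clk:0→1, f:0→1
  (1Δ to stable)
t=3 Δ0: b=1 c=0 e=1 clk=1 f=1 a=0
  Δ1: clk:1→0
  (1Δ to stable)
t=4 Δ0: b=1 c=0 e=1 clk=0 f=1 a=0
  Δ1: clk:0→1
  (1Δ to stable)
t=5 Δ0: b=1 c=0 e=1 clk=1 f=1 a=0
  Δ1: clk:1→0
  (1Δ to stable)
t=6 Δ0: b=1 c=0 e=1 clk=0 f=1 a=0
  Δ1: clk:0→1
  (1Δ to stable)

2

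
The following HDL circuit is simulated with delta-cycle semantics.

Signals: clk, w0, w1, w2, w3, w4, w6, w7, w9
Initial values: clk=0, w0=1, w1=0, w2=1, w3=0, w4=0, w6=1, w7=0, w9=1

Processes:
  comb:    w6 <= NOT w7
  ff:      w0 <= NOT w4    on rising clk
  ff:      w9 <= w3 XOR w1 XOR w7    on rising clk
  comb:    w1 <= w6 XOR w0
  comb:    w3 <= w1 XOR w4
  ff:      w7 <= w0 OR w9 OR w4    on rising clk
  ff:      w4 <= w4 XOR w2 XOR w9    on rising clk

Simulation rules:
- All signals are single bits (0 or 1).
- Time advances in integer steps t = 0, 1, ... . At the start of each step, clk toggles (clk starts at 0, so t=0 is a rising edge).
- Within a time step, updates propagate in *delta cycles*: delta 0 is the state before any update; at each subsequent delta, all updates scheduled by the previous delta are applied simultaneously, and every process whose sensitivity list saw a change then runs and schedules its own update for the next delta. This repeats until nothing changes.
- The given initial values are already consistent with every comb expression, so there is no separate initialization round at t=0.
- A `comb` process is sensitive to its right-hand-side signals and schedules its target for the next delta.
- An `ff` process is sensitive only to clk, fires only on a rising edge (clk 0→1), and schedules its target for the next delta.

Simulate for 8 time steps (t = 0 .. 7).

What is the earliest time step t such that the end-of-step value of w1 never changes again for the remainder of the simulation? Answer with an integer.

t=0 Δ0: w3=0 w2=1 w7=0 w0=1 w9=1 clk=0 w4=0 w6=1 w1=0
  Δ1: clk:0→1
  Δ2: w7:0→1, w9:1→0
  Δ3: w6:1→0
  Δ4: w1:0→1
  Δ5: w3:0→1
  (5Δ to stable)
t=1 Δ0: w3=1 w2=1 w7=1 w0=1 w9=0 clk=1 w4=0 w6=0 w1=1
  Δ1: clk:1→0
  (1Δ to stable)
t=2 Δ0: w3=1 w2=1 w7=1 w0=1 w9=0 clk=0 w4=0 w6=0 w1=1
  Δ1: clk:0→1
  Δ2: w9:0→1, w4:0→1
  Δ3: w3:1→0
  (3Δ to stable)
t=3 Δ0: w3=0 w2=1 w7=1 w0=1 w9=1 clk=1 w4=1 w6=0 w1=1
  Δ1: clk:1→0
  (1Δ to stable)
t=4 Δ0: w3=0 w2=1 w7=1 w0=1 w9=1 clk=0 w4=1 w6=0 w1=1
  Δ1: clk:0→1
  Δ2: w0:1→0, w9:1→0
  Δ3: w1:1→0
  Δ4: w3:0→1
  (4Δ to stable)
t=5 Δ0: w3=1 w2=1 w7=1 w0=0 w9=0 clk=1 w4=1 w6=0 w1=0
  Δ1: clk:1→0
  (1Δ to stable)
t=6 Δ0: w3=1 w2=1 w7=1 w0=0 w9=0 clk=0 w4=1 w6=0 w1=0
  Δ1: clk:0→1
  Δ2: w4:1→0
  Δ3: w3:1→0
  (3Δ to stable)
t=7 Δ0: w3=0 w2=1 w7=1 w0=0 w9=0 clk=1 w4=0 w6=0 w1=0
  Δ1: clk:1→0
  (1Δ to stable)

4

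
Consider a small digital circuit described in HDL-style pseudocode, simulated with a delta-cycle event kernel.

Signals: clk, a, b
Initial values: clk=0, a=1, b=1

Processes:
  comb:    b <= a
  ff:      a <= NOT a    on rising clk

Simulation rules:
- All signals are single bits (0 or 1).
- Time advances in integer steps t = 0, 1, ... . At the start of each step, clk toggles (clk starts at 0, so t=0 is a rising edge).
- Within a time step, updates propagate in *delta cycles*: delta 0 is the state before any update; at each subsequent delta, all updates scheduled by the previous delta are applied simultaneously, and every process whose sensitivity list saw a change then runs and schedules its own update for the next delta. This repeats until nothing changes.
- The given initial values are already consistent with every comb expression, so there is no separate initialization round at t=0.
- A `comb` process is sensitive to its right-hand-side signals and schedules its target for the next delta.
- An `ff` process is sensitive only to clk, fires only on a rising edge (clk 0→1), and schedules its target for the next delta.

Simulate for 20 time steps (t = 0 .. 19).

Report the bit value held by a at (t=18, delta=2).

1

[bits: clk,a,b]
t=0: Δ0=011 Δ1=111 Δ2=101 Δ3=100 | 3Δ
t=1: Δ0=100 Δ1=000 | 1Δ
t=2: Δ0=000 Δ1=100 Δ2=110 Δ3=111 | 3Δ
t=3: Δ0=111 Δ1=011 | 1Δ
t=4: Δ0=011 Δ1=111 Δ2=101 Δ3=100 | 3Δ
t=5: Δ0=100 Δ1=000 | 1Δ
t=6: Δ0=000 Δ1=100 Δ2=110 Δ3=111 | 3Δ
t=7: Δ0=111 Δ1=011 | 1Δ
t=8: Δ0=011 Δ1=111 Δ2=101 Δ3=100 | 3Δ
t=9: Δ0=100 Δ1=000 | 1Δ
t=10: Δ0=000 Δ1=100 Δ2=110 Δ3=111 | 3Δ
t=11: Δ0=111 Δ1=011 | 1Δ
t=12: Δ0=011 Δ1=111 Δ2=101 Δ3=100 | 3Δ
t=13: Δ0=100 Δ1=000 | 1Δ
t=14: Δ0=000 Δ1=100 Δ2=110 Δ3=111 | 3Δ
t=15: Δ0=111 Δ1=011 | 1Δ
t=16: Δ0=011 Δ1=111 Δ2=101 Δ3=100 | 3Δ
t=17: Δ0=100 Δ1=000 | 1Δ
t=18: Δ0=000 Δ1=100 Δ2=110 Δ3=111 | 3Δ
t=19: Δ0=111 Δ1=011 | 1Δ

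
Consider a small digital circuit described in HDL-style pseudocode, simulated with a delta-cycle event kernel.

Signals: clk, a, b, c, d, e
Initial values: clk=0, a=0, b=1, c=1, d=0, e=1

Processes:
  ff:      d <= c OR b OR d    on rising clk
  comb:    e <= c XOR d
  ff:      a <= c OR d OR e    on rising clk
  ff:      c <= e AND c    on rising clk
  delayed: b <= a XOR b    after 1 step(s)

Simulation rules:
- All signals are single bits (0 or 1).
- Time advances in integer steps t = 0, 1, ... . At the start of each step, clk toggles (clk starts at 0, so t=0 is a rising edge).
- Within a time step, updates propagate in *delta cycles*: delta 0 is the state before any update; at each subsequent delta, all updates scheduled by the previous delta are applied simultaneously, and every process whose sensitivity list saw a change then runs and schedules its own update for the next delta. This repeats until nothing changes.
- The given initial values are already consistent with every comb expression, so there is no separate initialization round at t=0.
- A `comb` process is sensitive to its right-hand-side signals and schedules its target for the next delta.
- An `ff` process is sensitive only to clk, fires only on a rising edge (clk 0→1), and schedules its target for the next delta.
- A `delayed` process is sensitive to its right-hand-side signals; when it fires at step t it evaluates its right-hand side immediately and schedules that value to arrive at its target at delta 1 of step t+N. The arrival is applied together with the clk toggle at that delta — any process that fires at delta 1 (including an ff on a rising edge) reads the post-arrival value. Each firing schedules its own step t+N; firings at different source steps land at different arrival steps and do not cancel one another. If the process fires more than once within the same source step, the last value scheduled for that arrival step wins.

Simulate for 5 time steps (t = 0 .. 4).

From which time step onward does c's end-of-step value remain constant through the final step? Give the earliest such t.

t0.Δ0 e=1 b=1 c=1 a=0 clk=0 d=0
t0.Δ1 e=1 b=1 c=1 a=0 clk=1 d=0
t0.Δ2 e=1 b=1 c=1 a=1 clk=1 d=1
t0.Δ3 e=0 b=1 c=1 a=1 clk=1 d=1
t1.Δ0 e=0 b=1 c=1 a=1 clk=1 d=1
t1.Δ1 e=0 b=0 c=1 a=1 clk=0 d=1
t2.Δ0 e=0 b=0 c=1 a=1 clk=0 d=1
t2.Δ1 e=0 b=1 c=1 a=1 clk=1 d=1
t2.Δ2 e=0 b=1 c=0 a=1 clk=1 d=1
t2.Δ3 e=1 b=1 c=0 a=1 clk=1 d=1
t3.Δ0 e=1 b=1 c=0 a=1 clk=1 d=1
t3.Δ1 e=1 b=0 c=0 a=1 clk=0 d=1
t4.Δ0 e=1 b=0 c=0 a=1 clk=0 d=1
t4.Δ1 e=1 b=1 c=0 a=1 clk=1 d=1

2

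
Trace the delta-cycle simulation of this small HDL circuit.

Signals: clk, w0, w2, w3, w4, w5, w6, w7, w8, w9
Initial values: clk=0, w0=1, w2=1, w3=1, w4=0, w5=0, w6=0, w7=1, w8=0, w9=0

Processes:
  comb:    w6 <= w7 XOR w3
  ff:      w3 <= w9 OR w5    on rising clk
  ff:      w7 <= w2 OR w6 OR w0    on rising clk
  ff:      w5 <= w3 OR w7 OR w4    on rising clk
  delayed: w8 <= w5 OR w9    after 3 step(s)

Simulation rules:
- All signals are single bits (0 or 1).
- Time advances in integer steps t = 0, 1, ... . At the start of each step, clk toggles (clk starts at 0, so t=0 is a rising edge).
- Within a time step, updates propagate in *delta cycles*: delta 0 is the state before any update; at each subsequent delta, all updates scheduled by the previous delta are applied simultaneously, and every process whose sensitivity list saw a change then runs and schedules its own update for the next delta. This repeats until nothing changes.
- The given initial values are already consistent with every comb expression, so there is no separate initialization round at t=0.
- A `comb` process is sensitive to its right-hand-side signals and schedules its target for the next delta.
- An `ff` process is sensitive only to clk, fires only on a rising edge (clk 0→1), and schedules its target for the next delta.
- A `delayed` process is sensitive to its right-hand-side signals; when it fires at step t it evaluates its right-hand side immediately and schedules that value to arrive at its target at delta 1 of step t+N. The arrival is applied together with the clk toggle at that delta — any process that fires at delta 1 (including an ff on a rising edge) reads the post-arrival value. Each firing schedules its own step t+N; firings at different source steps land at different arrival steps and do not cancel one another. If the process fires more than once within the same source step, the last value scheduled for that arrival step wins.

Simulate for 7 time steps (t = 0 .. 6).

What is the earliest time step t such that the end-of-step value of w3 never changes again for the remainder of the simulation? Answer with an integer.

2

t0.Δ0 w8=0 w2=1 clk=0 w4=0 w5=0 w0=1 w9=0 w7=1 w3=1 w6=0
t0.Δ1 w8=0 w2=1 clk=1 w4=0 w5=0 w0=1 w9=0 w7=1 w3=1 w6=0
t0.Δ2 w8=0 w2=1 clk=1 w4=0 w5=1 w0=1 w9=0 w7=1 w3=0 w6=0
t0.Δ3 w8=0 w2=1 clk=1 w4=0 w5=1 w0=1 w9=0 w7=1 w3=0 w6=1
t1.Δ0 w8=0 w2=1 clk=1 w4=0 w5=1 w0=1 w9=0 w7=1 w3=0 w6=1
t1.Δ1 w8=0 w2=1 clk=0 w4=0 w5=1 w0=1 w9=0 w7=1 w3=0 w6=1
t2.Δ0 w8=0 w2=1 clk=0 w4=0 w5=1 w0=1 w9=0 w7=1 w3=0 w6=1
t2.Δ1 w8=0 w2=1 clk=1 w4=0 w5=1 w0=1 w9=0 w7=1 w3=0 w6=1
t2.Δ2 w8=0 w2=1 clk=1 w4=0 w5=1 w0=1 w9=0 w7=1 w3=1 w6=1
t2.Δ3 w8=0 w2=1 clk=1 w4=0 w5=1 w0=1 w9=0 w7=1 w3=1 w6=0
t3.Δ0 w8=0 w2=1 clk=1 w4=0 w5=1 w0=1 w9=0 w7=1 w3=1 w6=0
t3.Δ1 w8=1 w2=1 clk=0 w4=0 w5=1 w0=1 w9=0 w7=1 w3=1 w6=0
t4.Δ0 w8=1 w2=1 clk=0 w4=0 w5=1 w0=1 w9=0 w7=1 w3=1 w6=0
t4.Δ1 w8=1 w2=1 clk=1 w4=0 w5=1 w0=1 w9=0 w7=1 w3=1 w6=0
t5.Δ0 w8=1 w2=1 clk=1 w4=0 w5=1 w0=1 w9=0 w7=1 w3=1 w6=0
t5.Δ1 w8=1 w2=1 clk=0 w4=0 w5=1 w0=1 w9=0 w7=1 w3=1 w6=0
t6.Δ0 w8=1 w2=1 clk=0 w4=0 w5=1 w0=1 w9=0 w7=1 w3=1 w6=0
t6.Δ1 w8=1 w2=1 clk=1 w4=0 w5=1 w0=1 w9=0 w7=1 w3=1 w6=0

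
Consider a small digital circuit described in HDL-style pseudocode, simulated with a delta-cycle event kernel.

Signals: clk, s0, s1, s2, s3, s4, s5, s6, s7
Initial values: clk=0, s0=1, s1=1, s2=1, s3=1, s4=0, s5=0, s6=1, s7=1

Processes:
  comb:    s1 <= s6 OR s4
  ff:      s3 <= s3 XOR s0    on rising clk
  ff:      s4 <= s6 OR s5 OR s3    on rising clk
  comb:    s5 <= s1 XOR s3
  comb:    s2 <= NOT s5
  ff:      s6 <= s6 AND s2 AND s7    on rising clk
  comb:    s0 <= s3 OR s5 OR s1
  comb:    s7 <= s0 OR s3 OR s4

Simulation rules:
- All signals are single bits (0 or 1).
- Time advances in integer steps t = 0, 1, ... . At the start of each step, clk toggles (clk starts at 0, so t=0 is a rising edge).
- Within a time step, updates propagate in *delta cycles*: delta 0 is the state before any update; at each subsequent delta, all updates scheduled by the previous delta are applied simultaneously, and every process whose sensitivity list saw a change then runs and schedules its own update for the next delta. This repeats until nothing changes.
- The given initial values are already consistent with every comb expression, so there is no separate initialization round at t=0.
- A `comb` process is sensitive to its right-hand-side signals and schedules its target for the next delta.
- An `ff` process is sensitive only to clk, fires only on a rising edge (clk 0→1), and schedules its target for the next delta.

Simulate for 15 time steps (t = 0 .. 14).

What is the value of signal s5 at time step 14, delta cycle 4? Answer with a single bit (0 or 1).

[bits: clk,s6,s4,s7,s0,s1,s3,s5,s2]
t=0: Δ0=010111101 Δ1=110111101 Δ2=111111001 Δ3=111111011 Δ4=111111010 | 4Δ
t=1: Δ0=111111010 Δ1=011111010 | 1Δ
t=2: Δ0=011111010 Δ1=111111010 Δ2=101111110 Δ3=101111100 Δ4=101111101 | 4Δ
t=3: Δ0=101111101 Δ1=001111101 | 1Δ
t=4: Δ0=001111101 Δ1=101111101 Δ2=101111001 Δ3=101111011 Δ4=101111010 | 4Δ
t=5: Δ0=101111010 Δ1=001111010 | 1Δ
t=6: Δ0=001111010 Δ1=101111010 Δ2=101111110 Δ3=101111100 Δ4=101111101 | 4Δ
t=7: Δ0=101111101 Δ1=001111101 | 1Δ
t=8: Δ0=001111101 Δ1=101111101 Δ2=101111001 Δ3=101111011 Δ4=101111010 | 4Δ
t=9: Δ0=101111010 Δ1=001111010 | 1Δ
t=10: Δ0=001111010 Δ1=101111010 Δ2=101111110 Δ3=101111100 Δ4=101111101 | 4Δ
t=11: Δ0=101111101 Δ1=001111101 | 1Δ
t=12: Δ0=001111101 Δ1=101111101 Δ2=101111001 Δ3=101111011 Δ4=101111010 | 4Δ
t=13: Δ0=101111010 Δ1=001111010 | 1Δ
t=14: Δ0=001111010 Δ1=101111010 Δ2=101111110 Δ3=101111100 Δ4=101111101 | 4Δ

0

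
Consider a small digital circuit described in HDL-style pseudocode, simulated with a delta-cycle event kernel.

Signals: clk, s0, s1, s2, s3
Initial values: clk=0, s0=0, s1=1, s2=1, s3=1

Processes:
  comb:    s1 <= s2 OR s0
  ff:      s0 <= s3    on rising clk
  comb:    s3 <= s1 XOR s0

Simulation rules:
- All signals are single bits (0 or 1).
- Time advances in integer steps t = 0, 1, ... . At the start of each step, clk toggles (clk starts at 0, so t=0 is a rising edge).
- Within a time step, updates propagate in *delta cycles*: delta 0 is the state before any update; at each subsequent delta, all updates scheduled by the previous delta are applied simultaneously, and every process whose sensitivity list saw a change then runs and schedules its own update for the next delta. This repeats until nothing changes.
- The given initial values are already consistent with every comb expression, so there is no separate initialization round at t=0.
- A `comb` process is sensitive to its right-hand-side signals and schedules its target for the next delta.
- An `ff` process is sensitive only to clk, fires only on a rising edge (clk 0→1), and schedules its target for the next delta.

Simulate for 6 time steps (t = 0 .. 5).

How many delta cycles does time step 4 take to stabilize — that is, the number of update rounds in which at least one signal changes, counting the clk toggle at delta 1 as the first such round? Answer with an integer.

3

t0.Δ0 s3=1 s2=1 s0=0 clk=0 s1=1
t0.Δ1 s3=1 s2=1 s0=0 clk=1 s1=1
t0.Δ2 s3=1 s2=1 s0=1 clk=1 s1=1
t0.Δ3 s3=0 s2=1 s0=1 clk=1 s1=1
t1.Δ0 s3=0 s2=1 s0=1 clk=1 s1=1
t1.Δ1 s3=0 s2=1 s0=1 clk=0 s1=1
t2.Δ0 s3=0 s2=1 s0=1 clk=0 s1=1
t2.Δ1 s3=0 s2=1 s0=1 clk=1 s1=1
t2.Δ2 s3=0 s2=1 s0=0 clk=1 s1=1
t2.Δ3 s3=1 s2=1 s0=0 clk=1 s1=1
t3.Δ0 s3=1 s2=1 s0=0 clk=1 s1=1
t3.Δ1 s3=1 s2=1 s0=0 clk=0 s1=1
t4.Δ0 s3=1 s2=1 s0=0 clk=0 s1=1
t4.Δ1 s3=1 s2=1 s0=0 clk=1 s1=1
t4.Δ2 s3=1 s2=1 s0=1 clk=1 s1=1
t4.Δ3 s3=0 s2=1 s0=1 clk=1 s1=1
t5.Δ0 s3=0 s2=1 s0=1 clk=1 s1=1
t5.Δ1 s3=0 s2=1 s0=1 clk=0 s1=1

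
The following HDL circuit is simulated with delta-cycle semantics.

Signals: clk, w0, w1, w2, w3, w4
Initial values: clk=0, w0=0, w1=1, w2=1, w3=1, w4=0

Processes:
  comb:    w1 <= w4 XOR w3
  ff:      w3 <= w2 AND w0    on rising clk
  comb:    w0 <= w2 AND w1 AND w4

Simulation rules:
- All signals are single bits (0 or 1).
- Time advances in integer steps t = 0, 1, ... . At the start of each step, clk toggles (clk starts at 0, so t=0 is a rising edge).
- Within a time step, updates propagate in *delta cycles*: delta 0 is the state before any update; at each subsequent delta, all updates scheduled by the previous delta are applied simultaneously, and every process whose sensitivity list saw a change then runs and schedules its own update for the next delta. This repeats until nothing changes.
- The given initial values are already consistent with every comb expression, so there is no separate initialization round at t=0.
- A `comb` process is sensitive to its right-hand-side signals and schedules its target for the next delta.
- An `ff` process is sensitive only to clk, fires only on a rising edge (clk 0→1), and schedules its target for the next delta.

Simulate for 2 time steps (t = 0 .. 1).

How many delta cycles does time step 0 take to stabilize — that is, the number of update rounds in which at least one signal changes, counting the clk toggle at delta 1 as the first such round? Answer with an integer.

[bits: w4,clk,w2,w1,w0,w3]
t=0: Δ0=001101 Δ1=011101 Δ2=011100 Δ3=011000 | 3Δ
t=1: Δ0=011000 Δ1=001000 | 1Δ

3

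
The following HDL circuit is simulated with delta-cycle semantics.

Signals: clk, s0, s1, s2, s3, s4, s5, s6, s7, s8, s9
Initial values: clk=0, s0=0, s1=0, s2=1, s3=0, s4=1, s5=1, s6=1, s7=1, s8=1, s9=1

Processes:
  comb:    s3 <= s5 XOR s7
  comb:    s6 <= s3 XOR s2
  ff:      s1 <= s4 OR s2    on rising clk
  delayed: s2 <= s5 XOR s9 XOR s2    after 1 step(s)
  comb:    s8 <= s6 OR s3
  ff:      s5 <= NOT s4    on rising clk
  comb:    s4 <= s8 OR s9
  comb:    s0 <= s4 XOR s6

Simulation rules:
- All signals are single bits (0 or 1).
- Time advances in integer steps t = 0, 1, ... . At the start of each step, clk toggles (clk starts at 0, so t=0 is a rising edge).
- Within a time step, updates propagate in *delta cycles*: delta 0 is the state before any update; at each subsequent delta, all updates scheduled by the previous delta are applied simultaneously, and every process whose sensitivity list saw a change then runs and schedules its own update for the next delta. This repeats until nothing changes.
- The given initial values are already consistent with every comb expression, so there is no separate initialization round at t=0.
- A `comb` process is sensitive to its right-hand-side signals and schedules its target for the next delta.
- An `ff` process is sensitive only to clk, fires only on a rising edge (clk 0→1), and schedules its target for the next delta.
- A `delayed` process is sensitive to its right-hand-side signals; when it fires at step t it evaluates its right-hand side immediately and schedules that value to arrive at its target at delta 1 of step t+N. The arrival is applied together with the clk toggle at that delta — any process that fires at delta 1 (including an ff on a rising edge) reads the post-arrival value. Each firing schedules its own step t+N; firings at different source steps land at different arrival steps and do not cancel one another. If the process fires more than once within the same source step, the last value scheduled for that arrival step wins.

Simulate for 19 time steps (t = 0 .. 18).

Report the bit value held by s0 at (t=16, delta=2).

[bits: s7,s0,s9,s1,s6,clk,s8,s3,s4,s5,s2]
t=0: Δ0=10101010111 Δ1=10101110111 Δ2=10111110101 Δ3=10111111101 Δ4=10110111101 Δ5=11110111101 | 5Δ
t=1: Δ0=11110111101 Δ1=11110011100 Δ2=11111011100 Δ3=10111011100 | 3Δ
t=2: Δ0=10111011100 Δ1=10111111101 Δ2=10110111101 Δ3=11110111101 | 3Δ
t=3: Δ0=11110111101 Δ1=11110011100 Δ2=11111011100 Δ3=10111011100 | 3Δ
t=4: Δ0=10111011100 Δ1=10111111101 Δ2=10110111101 Δ3=11110111101 | 3Δ
t=5: Δ0=11110111101 Δ1=11110011100 Δ2=11111011100 Δ3=10111011100 | 3Δ
t=6: Δ0=10111011100 Δ1=10111111101 Δ2=10110111101 Δ3=11110111101 | 3Δ
t=7: Δ0=11110111101 Δ1=11110011100 Δ2=11111011100 Δ3=10111011100 | 3Δ
t=8: Δ0=10111011100 Δ1=10111111101 Δ2=10110111101 Δ3=11110111101 | 3Δ
t=9: Δ0=11110111101 Δ1=11110011100 Δ2=11111011100 Δ3=10111011100 | 3Δ
t=10: Δ0=10111011100 Δ1=10111111101 Δ2=10110111101 Δ3=11110111101 | 3Δ
t=11: Δ0=11110111101 Δ1=11110011100 Δ2=11111011100 Δ3=10111011100 | 3Δ
t=12: Δ0=10111011100 Δ1=10111111101 Δ2=10110111101 Δ3=11110111101 | 3Δ
t=13: Δ0=11110111101 Δ1=11110011100 Δ2=11111011100 Δ3=10111011100 | 3Δ
t=14: Δ0=10111011100 Δ1=10111111101 Δ2=10110111101 Δ3=11110111101 | 3Δ
t=15: Δ0=11110111101 Δ1=11110011100 Δ2=11111011100 Δ3=10111011100 | 3Δ
t=16: Δ0=10111011100 Δ1=10111111101 Δ2=10110111101 Δ3=11110111101 | 3Δ
t=17: Δ0=11110111101 Δ1=11110011100 Δ2=11111011100 Δ3=10111011100 | 3Δ
t=18: Δ0=10111011100 Δ1=10111111101 Δ2=10110111101 Δ3=11110111101 | 3Δ

0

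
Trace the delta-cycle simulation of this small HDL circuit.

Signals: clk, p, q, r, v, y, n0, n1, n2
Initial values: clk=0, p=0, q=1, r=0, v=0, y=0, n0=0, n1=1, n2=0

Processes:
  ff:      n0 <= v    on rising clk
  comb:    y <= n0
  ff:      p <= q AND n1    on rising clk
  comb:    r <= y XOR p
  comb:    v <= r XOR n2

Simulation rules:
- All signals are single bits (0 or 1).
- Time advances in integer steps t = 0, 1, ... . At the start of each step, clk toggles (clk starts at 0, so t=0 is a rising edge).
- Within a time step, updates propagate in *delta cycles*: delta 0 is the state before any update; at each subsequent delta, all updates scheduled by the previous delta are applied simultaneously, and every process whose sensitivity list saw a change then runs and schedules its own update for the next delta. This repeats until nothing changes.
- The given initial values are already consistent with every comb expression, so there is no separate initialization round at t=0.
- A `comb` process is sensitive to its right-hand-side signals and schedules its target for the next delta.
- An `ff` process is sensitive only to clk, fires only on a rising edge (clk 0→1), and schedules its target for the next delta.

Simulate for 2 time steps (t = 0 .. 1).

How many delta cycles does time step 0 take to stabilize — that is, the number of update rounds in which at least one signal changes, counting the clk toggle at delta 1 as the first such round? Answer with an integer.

t0.Δ0 y=0 clk=0 q=1 r=0 p=0 n0=0 n2=0 n1=1 v=0
t0.Δ1 y=0 clk=1 q=1 r=0 p=0 n0=0 n2=0 n1=1 v=0
t0.Δ2 y=0 clk=1 q=1 r=0 p=1 n0=0 n2=0 n1=1 v=0
t0.Δ3 y=0 clk=1 q=1 r=1 p=1 n0=0 n2=0 n1=1 v=0
t0.Δ4 y=0 clk=1 q=1 r=1 p=1 n0=0 n2=0 n1=1 v=1
t1.Δ0 y=0 clk=1 q=1 r=1 p=1 n0=0 n2=0 n1=1 v=1
t1.Δ1 y=0 clk=0 q=1 r=1 p=1 n0=0 n2=0 n1=1 v=1

4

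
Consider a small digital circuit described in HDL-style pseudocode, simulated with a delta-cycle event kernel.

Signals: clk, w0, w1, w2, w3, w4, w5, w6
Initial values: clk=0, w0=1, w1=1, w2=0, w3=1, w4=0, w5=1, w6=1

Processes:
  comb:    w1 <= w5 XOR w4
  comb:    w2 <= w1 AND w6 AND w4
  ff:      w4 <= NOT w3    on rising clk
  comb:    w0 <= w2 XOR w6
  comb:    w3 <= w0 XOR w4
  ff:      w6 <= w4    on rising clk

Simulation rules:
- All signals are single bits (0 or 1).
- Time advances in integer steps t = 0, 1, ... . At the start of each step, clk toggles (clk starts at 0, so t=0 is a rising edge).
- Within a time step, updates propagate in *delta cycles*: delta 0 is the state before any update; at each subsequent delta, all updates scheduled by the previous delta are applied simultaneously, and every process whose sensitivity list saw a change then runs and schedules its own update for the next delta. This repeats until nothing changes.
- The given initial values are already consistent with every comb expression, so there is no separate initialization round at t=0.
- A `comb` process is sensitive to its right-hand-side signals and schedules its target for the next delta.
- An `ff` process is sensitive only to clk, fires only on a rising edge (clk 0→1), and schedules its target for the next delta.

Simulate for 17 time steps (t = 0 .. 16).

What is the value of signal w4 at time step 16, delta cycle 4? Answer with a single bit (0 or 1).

0

t=0 Δ0: w0=1 w5=1 clk=0 w2=0 w6=1 w1=1 w4=0 w3=1
  Δ1: clk:0→1
  Δ2: w6:1→0
  Δ3: w0:1→0
  Δ4: w3:1→0
  (4Δ to stable)
t=1 Δ0: w0=0 w5=1 clk=1 w2=0 w6=0 w1=1 w4=0 w3=0
  Δ1: clk:1→0
  (1Δ to stable)
t=2 Δ0: w0=0 w5=1 clk=0 w2=0 w6=0 w1=1 w4=0 w3=0
  Δ1: clk:0→1
  Δ2: w4:0→1
  Δ3: w1:1→0, w3:0→1
  (3Δ to stable)
t=3 Δ0: w0=0 w5=1 clk=1 w2=0 w6=0 w1=0 w4=1 w3=1
  Δ1: clk:1→0
  (1Δ to stable)
t=4 Δ0: w0=0 w5=1 clk=0 w2=0 w6=0 w1=0 w4=1 w3=1
  Δ1: clk:0→1
  Δ2: w6:0→1, w4:1→0
  Δ3: w0:0→1, w1:0→1, w3:1→0
  Δ4: w3:0→1
  (4Δ to stable)
t=5 Δ0: w0=1 w5=1 clk=1 w2=0 w6=1 w1=1 w4=0 w3=1
  Δ1: clk:1→0
  (1Δ to stable)
t=6 Δ0: w0=1 w5=1 clk=0 w2=0 w6=1 w1=1 w4=0 w3=1
  Δ1: clk:0→1
  Δ2: w6:1→0
  Δ3: w0:1→0
  Δ4: w3:1→0
  (4Δ to stable)
t=7 Δ0: w0=0 w5=1 clk=1 w2=0 w6=0 w1=1 w4=0 w3=0
  Δ1: clk:1→0
  (1Δ to stable)
t=8 Δ0: w0=0 w5=1 clk=0 w2=0 w6=0 w1=1 w4=0 w3=0
  Δ1: clk:0→1
  Δ2: w4:0→1
  Δ3: w1:1→0, w3:0→1
  (3Δ to stable)
t=9 Δ0: w0=0 w5=1 clk=1 w2=0 w6=0 w1=0 w4=1 w3=1
  Δ1: clk:1→0
  (1Δ to stable)
t=10 Δ0: w0=0 w5=1 clk=0 w2=0 w6=0 w1=0 w4=1 w3=1
  Δ1: clk:0→1
  Δ2: w6:0→1, w4:1→0
  Δ3: w0:0→1, w1:0→1, w3:1→0
  Δ4: w3:0→1
  (4Δ to stable)
t=11 Δ0: w0=1 w5=1 clk=1 w2=0 w6=1 w1=1 w4=0 w3=1
  Δ1: clk:1→0
  (1Δ to stable)
t=12 Δ0: w0=1 w5=1 clk=0 w2=0 w6=1 w1=1 w4=0 w3=1
  Δ1: clk:0→1
  Δ2: w6:1→0
  Δ3: w0:1→0
  Δ4: w3:1→0
  (4Δ to stable)
t=13 Δ0: w0=0 w5=1 clk=1 w2=0 w6=0 w1=1 w4=0 w3=0
  Δ1: clk:1→0
  (1Δ to stable)
t=14 Δ0: w0=0 w5=1 clk=0 w2=0 w6=0 w1=1 w4=0 w3=0
  Δ1: clk:0→1
  Δ2: w4:0→1
  Δ3: w1:1→0, w3:0→1
  (3Δ to stable)
t=15 Δ0: w0=0 w5=1 clk=1 w2=0 w6=0 w1=0 w4=1 w3=1
  Δ1: clk:1→0
  (1Δ to stable)
t=16 Δ0: w0=0 w5=1 clk=0 w2=0 w6=0 w1=0 w4=1 w3=1
  Δ1: clk:0→1
  Δ2: w6:0→1, w4:1→0
  Δ3: w0:0→1, w1:0→1, w3:1→0
  Δ4: w3:0→1
  (4Δ to stable)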